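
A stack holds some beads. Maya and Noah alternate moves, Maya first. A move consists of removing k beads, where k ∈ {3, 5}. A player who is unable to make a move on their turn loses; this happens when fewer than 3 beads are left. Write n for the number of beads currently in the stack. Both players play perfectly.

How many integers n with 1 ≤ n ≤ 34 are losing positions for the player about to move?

14

Build the W/L table. Terminal = L. A non-terminal position is W if it has a move to some L; otherwise it is L.
n=0: no move → L
n=1: no move → L
n=2: no move → L
n=3: W (go to 0, an L position)
n=4: W (go to 1, an L position)
n=5: W (go to 2, an L position)
n=6: W (go to 1, an L position)
n=7: W (go to 2, an L position)
n=8: L (options 5(W), 3(W) are all W)
n=9: L (options 6(W), 4(W) are all W)
n=10: L (options 7(W), 5(W) are all W)
n=11: W (go to 8, an L position)
n=12: W (go to 9, an L position)
n=13: W (go to 10, an L position)
n=14: W (go to 9, an L position)
n=15: W (go to 10, an L position)
n=16: L (options 13(W), 11(W) are all W)
n=17: L (options 14(W), 12(W) are all W)
n=18: L (options 15(W), 13(W) are all W)
n=19: W (go to 16, an L position)
n=20: W (go to 17, an L position)
n=21: W (go to 18, an L position)
n=22: W (go to 17, an L position)
n=23: W (go to 18, an L position)
n=24: L (options 21(W), 19(W) are all W)
n=25: L (options 22(W), 20(W) are all W)
n=26: L (options 23(W), 21(W) are all W)
n=27: W (go to 24, an L position)
n=28: W (go to 25, an L position)
n=29: W (go to 26, an L position)
n=30: W (go to 25, an L position)
n=31: W (go to 26, an L position)
n=32: L (options 29(W), 27(W) are all W)
n=33: L (options 30(W), 28(W) are all W)
n=34: L (options 31(W), 29(W) are all W)
L entries with 1 ≤ n ≤ 34 (n=0 is outside the asked range and is not counted): n = 1, 2, 8, 9, 10, 16, 17, 18, 24, 25, 26, 32, 33, 34; that makes 14.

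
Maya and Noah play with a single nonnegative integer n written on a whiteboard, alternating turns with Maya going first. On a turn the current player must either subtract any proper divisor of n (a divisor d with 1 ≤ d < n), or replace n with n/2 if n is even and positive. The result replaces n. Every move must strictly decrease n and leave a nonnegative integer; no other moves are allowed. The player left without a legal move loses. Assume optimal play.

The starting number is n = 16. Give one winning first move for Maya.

Use the standard recursion: the mover loses at a terminal position; elsewhere, the mover wins exactly when some move hands the opponent an L position.
n=0: no move → L
n=1: no move → L
n=2: reaches L-position 1 → W
n=3: only reaches 2(W), which is W → L
n=4: reaches L-position 3 → W
n=5: only reaches 4(W), which is W → L
n=6: reaches L-position 3 → W
n=7: only reaches 6(W), which is W → L
n=8: reaches L-position 7 → W
n=9: only reaches 6(W), 8(W), all W → L
n=10: reaches L-position 5 → W
n=11: only reaches 10(W), which is W → L
n=12: reaches L-position 9 → W
n=13: only reaches 12(W), which is W → L
n=14: reaches L-position 7 → W
n=15: only reaches 10(W), 12(W), 14(W), all W → L
n=16: reaches L-position 15 → W
From 16, the L positions reachable in one move are: 15.

Move to 15.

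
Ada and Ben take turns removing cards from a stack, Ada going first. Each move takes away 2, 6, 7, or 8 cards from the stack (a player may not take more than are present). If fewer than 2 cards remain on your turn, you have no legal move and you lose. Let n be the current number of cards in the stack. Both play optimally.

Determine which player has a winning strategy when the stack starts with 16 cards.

Ada wins.

Label each position W (a win for the player to move) or L (a loss). A position with no legal move is L; any other position is W exactly when some move reaches an L, and L when every move reaches a W.
n=0: no move → L
n=1: no move → L
n=2: reaches L-position 0 → W
n=3: reaches L-position 1 → W
n=4: only reaches 2(W), which is W → L
n=5: only reaches 3(W), which is W → L
n=6: reaches L-position 4 → W
n=7: reaches L-position 5 → W
n=8: reaches L-position 1 → W
n=9: reaches L-position 1 → W
n=10: reaches L-position 4 → W
n=11: reaches L-position 5 → W
n=12: reaches L-position 5 → W
n=13: reaches L-position 5 → W
n=14: only reaches 12(W), 8(W), 7(W), 6(W), all W → L
n=15: only reaches 13(W), 9(W), 8(W), 7(W), all W → L
n=16: reaches L-position 14 → W
From 16 Ada can remove 2, leaving 14, reaching an L position.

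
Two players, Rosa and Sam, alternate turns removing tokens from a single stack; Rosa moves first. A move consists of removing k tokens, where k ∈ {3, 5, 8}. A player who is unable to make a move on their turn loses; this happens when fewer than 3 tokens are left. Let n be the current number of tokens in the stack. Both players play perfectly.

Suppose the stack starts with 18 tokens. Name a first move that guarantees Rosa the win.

Work bottom-up. With no move the player to move loses. Otherwise the position is W if at least one move leads to an L position for the opponent, and L if every move leads to a W.
n=0: no move → L
n=1: no move → L
n=2: no move → L
n=3: W (go to 0, an L position)
n=4: W (go to 1, an L position)
n=5: W (go to 2, an L position)
n=6: W (go to 1, an L position)
n=7: W (go to 2, an L position)
n=8: W (go to 0, an L position)
n=9: W (go to 1, an L position)
n=10: W (go to 2, an L position)
n=11: L (options 8(W), 6(W), 3(W) are all W)
n=12: L (options 9(W), 7(W), 4(W) are all W)
n=13: L (options 10(W), 8(W), 5(W) are all W)
n=14: W (go to 11, an L position)
n=15: W (go to 12, an L position)
n=16: W (go to 13, an L position)
n=17: W (go to 12, an L position)
n=18: W (go to 13, an L position)
From 18, the L positions reachable in one move are: 13.

Remove 5, leaving 13.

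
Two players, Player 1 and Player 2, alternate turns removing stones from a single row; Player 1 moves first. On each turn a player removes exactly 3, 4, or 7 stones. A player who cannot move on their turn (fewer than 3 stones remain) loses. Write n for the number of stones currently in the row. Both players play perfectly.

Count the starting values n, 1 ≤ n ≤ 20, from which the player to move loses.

Label each position W (a win for the player to move) or L (a loss). A position with no legal move is L; any other position is W exactly when some move reaches an L, and L when every move reaches a W.
n=0: no move → L
n=1: no move → L
n=2: no move → L
n=3: reaches L-position 0 → W
n=4: reaches L-position 1 → W
n=5: reaches L-position 2 → W
n=6: reaches L-position 2 → W
n=7: reaches L-position 0 → W
n=8: reaches L-position 1 → W
n=9: reaches L-position 2 → W
n=10: only reaches 7(W), 6(W), 3(W), all W → L
n=11: only reaches 8(W), 7(W), 4(W), all W → L
n=12: only reaches 9(W), 8(W), 5(W), all W → L
n=13: reaches L-position 10 → W
n=14: reaches L-position 11 → W
n=15: reaches L-position 12 → W
n=16: reaches L-position 12 → W
n=17: reaches L-position 10 → W
n=18: reaches L-position 11 → W
n=19: reaches L-position 12 → W
n=20: only reaches 17(W), 16(W), 13(W), all W → L
L entries with 1 ≤ n ≤ 20 (n=0 is outside the asked range and is not counted): n = 1, 2, 10, 11, 12, 20; that makes 6.

6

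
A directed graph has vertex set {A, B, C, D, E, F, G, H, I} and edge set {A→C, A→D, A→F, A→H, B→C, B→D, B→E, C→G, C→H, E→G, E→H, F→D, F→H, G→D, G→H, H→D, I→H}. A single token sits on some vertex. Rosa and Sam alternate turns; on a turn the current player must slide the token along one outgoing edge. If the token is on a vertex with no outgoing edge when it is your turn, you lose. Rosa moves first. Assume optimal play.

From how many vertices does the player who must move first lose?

Classify positions by backward induction: terminal positions (no move available) are L. From any other position, the mover wins iff some move reaches an L.
Every edge goes from a vertex to one that appears earlier in the order D, H, I, F, G, E, C, B, A, so processing vertices in that order labels each vertex after all of its successors.
D: no outgoing edge → L
H: W (go to D, an L position)
I: L (sole option H(W) is W)
F: W (go to D, an L position)
G: W (go to D, an L position)
E: L (options G(W), H(W) are all W)
C: L (options G(W), H(W) are all W)
B: W (go to C, an L position)
A: W (go to C, an L position)
The L vertices are C, D, E, I; that is 4 in all.

4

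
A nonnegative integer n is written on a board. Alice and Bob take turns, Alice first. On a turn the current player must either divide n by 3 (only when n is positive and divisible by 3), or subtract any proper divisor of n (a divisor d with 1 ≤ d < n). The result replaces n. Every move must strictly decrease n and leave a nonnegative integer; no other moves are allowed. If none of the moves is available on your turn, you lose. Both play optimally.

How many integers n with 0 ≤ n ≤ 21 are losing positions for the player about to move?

10

Classify positions by backward induction: terminal positions (no move available) are L. From any other position, the mover wins iff some move reaches an L.
n=0: no move → L
n=1: no move → L
n=2: reaches L-position 1 → W
n=3: reaches L-position 1 → W
n=4: only reaches 2(W), 3(W), all W → L
n=5: reaches L-position 4 → W
n=6: reaches L-position 4 → W
n=7: only reaches 6(W), which is W → L
n=8: reaches L-position 4 → W
n=9: only reaches 3(W), 6(W), 8(W), all W → L
n=10: reaches L-position 9 → W
n=11: only reaches 10(W), which is W → L
n=12: reaches L-position 4 → W
n=13: only reaches 12(W), which is W → L
n=14: reaches L-position 7 → W
n=15: only reaches 5(W), 10(W), 12(W), 14(W), all W → L
n=16: reaches L-position 15 → W
n=17: only reaches 16(W), which is W → L
n=18: reaches L-position 9 → W
n=19: only reaches 18(W), which is W → L
n=20: reaches L-position 15 → W
n=21: reaches L-position 7 → W
L entries with 0 ≤ n ≤ 21: n = 0, 1, 4, 7, 9, 11, 13, 15, 17, 19; that makes 10.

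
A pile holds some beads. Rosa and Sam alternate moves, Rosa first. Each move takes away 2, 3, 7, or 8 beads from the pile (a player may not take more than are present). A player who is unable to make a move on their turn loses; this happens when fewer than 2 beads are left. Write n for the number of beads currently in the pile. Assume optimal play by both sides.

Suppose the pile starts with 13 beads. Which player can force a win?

Classify positions by backward induction: terminal positions (no move available) are L. From any other position, the mover wins iff some move reaches an L.
n=0: no move → L
n=1: no move → L
n=2: can move to 0, which is L ⇒ W
n=3: can move to 1, which is L ⇒ W
n=4: can move to 1, which is L ⇒ W
n=5: moves to 3(W), 2(W); every one is W ⇒ L
n=6: moves to 4(W), 3(W); every one is W ⇒ L
n=7: can move to 5, which is L ⇒ W
n=8: can move to 6, which is L ⇒ W
n=9: can move to 6, which is L ⇒ W
n=10: moves to 8(W), 7(W), 3(W), 2(W); every one is W ⇒ L
n=11: moves to 9(W), 8(W), 4(W), 3(W); every one is W ⇒ L
n=12: can move to 10, which is L ⇒ W
n=13: can move to 11, which is L ⇒ W
From 13 Rosa can remove 2, leaving 11, reaching an L position.

Rosa wins.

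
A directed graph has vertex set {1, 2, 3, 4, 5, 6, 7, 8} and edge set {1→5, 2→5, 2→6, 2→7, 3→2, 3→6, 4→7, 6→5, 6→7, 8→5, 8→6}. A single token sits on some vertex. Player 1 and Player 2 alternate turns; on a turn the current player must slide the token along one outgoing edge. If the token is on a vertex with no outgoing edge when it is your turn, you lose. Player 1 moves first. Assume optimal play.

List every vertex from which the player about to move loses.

3, 5, 7

Label each position W (a win for the player to move) or L (a loss). A position with no legal move is L; any other position is W exactly when some move reaches an L, and L when every move reaches a W.
Every edge goes from a vertex to one that appears earlier in the order 7, 5, 6, 4, 2, 1, 3, 8, so processing vertices in that order labels each vertex after all of its successors.
7: no outgoing edge → L
5: no outgoing edge → L
6: W (go to 5, an L position)
4: W (go to 7, an L position)
2: W (go to 5, an L position)
1: W (go to 5, an L position)
3: L (options 2(W), 6(W) are all W)
8: W (go to 5, an L position)
Reading off the rows marked L gives the requested list; there are 3 such vertices.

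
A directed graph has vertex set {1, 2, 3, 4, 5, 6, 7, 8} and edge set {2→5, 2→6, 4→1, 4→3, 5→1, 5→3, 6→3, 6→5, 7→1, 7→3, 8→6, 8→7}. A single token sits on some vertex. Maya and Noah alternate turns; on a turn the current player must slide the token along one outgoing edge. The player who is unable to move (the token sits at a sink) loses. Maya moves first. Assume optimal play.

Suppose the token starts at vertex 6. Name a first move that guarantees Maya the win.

Compute win/loss labels from the base case upward. A position with no move is L. Any other position is W if it can reach an L in one move, else L.
Every edge goes from a vertex to one that appears earlier in the order 1, 3, 5, 6, 2, 7, 8, 4, so processing vertices in that order labels each vertex after all of its successors.
1: no outgoing edge → L
3: no outgoing edge → L
5: reaches L-position 3 → W
6: reaches L-position 3 → W
2: only reaches 6(W), 5(W), all W → L
7: reaches L-position 3 → W
8: only reaches 7(W), 6(W), all W → L
4: reaches L-position 3 → W
From 6, the L positions reachable in one move are: 3.

Move to 3.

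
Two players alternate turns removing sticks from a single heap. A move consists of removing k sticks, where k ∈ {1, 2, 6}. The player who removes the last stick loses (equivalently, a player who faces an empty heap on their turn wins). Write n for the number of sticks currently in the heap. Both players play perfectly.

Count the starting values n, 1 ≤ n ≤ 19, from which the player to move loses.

6

Positions with no move are W. A position that does have a move is losing for the player to move precisely when every available move leads to a winning position for the opponent. Fill in the labels:
n=0: no move; the opponent has just taken the last stick and therefore loses → W
n=1: →0(W) only, which is W, so L
n=2: →1(L), so W
n=3: →1(L), so W
n=4: →3(W), 2(W) — all W, so L
n=5: →4(L), so W
n=6: →4(L), so W
n=7: →1(L), so W
n=8: →7(W), 6(W), 2(W) — all W, so L
n=9: →8(L), so W
n=10: →8(L), so W
n=11: →10(W), 9(W), 5(W) — all W, so L
n=12: →11(L), so W
n=13: →11(L), so W
n=14: →8(L), so W
n=15: →14(W), 13(W), 9(W) — all W, so L
n=16: →15(L), so W
n=17: →15(L), so W
n=18: →17(W), 16(W), 12(W) — all W, so L
n=19: →18(L), so W
L entries with 1 ≤ n ≤ 19 (the range starts at n=1): n = 1, 4, 8, 11, 15, 18; that makes 6.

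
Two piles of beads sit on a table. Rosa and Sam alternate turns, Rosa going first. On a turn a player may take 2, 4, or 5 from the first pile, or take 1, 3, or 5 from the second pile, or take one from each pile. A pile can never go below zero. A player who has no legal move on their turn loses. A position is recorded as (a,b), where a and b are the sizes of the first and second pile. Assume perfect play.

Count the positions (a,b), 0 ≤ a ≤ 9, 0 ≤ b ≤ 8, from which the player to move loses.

Work bottom-up. With no move the player to move loses. Otherwise the position is W if at least one move leads to an L position for the opponent, and L if every move leads to a W.
Every move lowers a or b (never raises either), so fill the grid row by row in increasing a, and left to right within a row: each cell's successors are then already labelled.
      b=0  b=1  b=2  b=3  b=4  b=5  b=6  b=7  b=8
a=0:    L    W    L    W    L    W    L    W    L
a=1:    L    W    L    W    L    W    L    W    L
a=2:    W    W    W    W    W    W    W    W    W
a=3:    W    L    W    L    W    L    W    L    W
a=4:    W    L    W    L    W    L    W    L    W
a=5:    W    W    W    W    W    W    W    W    W
a=6:    W    W    W    W    W    W    W    W    W
a=7:    L    W    L    W    L    W    L    W    L
a=8:    L    W    L    W    L    W    L    W    L
a=9:    W    W    W    W    W    W    W    W    W
Cells with no legal move (terminal, hence L): (0,0), (1,0).
The remaining L cells, each justified by listing all of its moves:
(0,2): →(0,1)(W) only, which is W, so L
(0,4): →(0,3)(W), (0,1)(W) — all W, so L
(0,6): →(0,5)(W), (0,3)(W), (0,1)(W) — all W, so L
(0,8): →(0,7)(W), (0,5)(W), (0,3)(W) — all W, so L
(1,2): →(1,1)(W), (0,1)(W) — all W, so L
(1,4): →(1,3)(W), (1,1)(W), (0,3)(W) — all W, so L
(1,6): →(1,5)(W), (1,3)(W), (1,1)(W), (0,5)(W) — all W, so L
(1,8): →(1,7)(W), (1,5)(W), (1,3)(W), (0,7)(W) — all W, so L
(3,1): →(1,1)(W), (3,0)(W), (2,0)(W) — all W, so L
(3,3): →(1,3)(W), (3,2)(W), (3,0)(W), (2,2)(W) — all W, so L
(3,5): →(1,5)(W), (3,4)(W), (3,2)(W), (3,0)(W), (2,4)(W) — all W, so L
(3,7): →(1,7)(W), (3,6)(W), (3,4)(W), (3,2)(W), (2,6)(W) — all W, so L
(4,1): →(2,1)(W), (0,1)(W), (4,0)(W), (3,0)(W) — all W, so L
(4,3): →(2,3)(W), (0,3)(W), (4,2)(W), (4,0)(W), (3,2)(W) — all W, so L
(4,5): →(2,5)(W), (0,5)(W), (4,4)(W), (4,2)(W), (4,0)(W), (3,4)(W) — all W, so L
(4,7): →(2,7)(W), (0,7)(W), (4,6)(W), (4,4)(W), (4,2)(W), (3,6)(W) — all W, so L
(7,0): →(5,0)(W), (3,0)(W), (2,0)(W) — all W, so L
(7,2): →(5,2)(W), (3,2)(W), (2,2)(W), (7,1)(W), (6,1)(W) — all W, so L
(7,4): →(5,4)(W), (3,4)(W), (2,4)(W), (7,3)(W), (7,1)(W), (6,3)(W) — all W, so L
(7,6): →(5,6)(W), (3,6)(W), (2,6)(W), (7,5)(W), (7,3)(W), (7,1)(W), (6,5)(W) — all W, so L
(7,8): →(5,8)(W), (3,8)(W), (2,8)(W), (7,7)(W), (7,5)(W), (7,3)(W), (6,7)(W) — all W, so L
(8,0): →(6,0)(W), (4,0)(W), (3,0)(W) — all W, so L
(8,2): →(6,2)(W), (4,2)(W), (3,2)(W), (8,1)(W), (7,1)(W) — all W, so L
(8,4): →(6,4)(W), (4,4)(W), (3,4)(W), (8,3)(W), (8,1)(W), (7,3)(W) — all W, so L
(8,6): →(6,6)(W), (4,6)(W), (3,6)(W), (8,5)(W), (8,3)(W), (8,1)(W), (7,5)(W) — all W, so L
(8,8): →(6,8)(W), (4,8)(W), (3,8)(W), (8,7)(W), (8,5)(W), (8,3)(W), (7,7)(W) — all W, so L
Every other cell has at least one move into one of the L cells above, so it is W.
L cells per row: a=0: 5, a=1: 5, a=2: 0, a=3: 4, a=4: 4, a=5: 0, a=6: 0, a=7: 5, a=8: 5, a=9: 0; total 28.

28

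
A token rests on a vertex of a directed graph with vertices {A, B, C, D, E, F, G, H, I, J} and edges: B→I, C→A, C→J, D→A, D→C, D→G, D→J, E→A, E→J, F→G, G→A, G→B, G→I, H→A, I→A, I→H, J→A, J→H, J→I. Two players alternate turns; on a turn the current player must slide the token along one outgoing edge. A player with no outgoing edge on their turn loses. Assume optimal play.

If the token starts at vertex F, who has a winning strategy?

The second player wins.

Work bottom-up. With no move the player to move loses. Otherwise the position is W if at least one move leads to an L position for the opponent, and L if every move leads to a W.
Every edge goes from a vertex to one that appears earlier in the order A, H, I, J, C, B, G, E, D, F, so processing vertices in that order labels each vertex after all of its successors.
A: no outgoing edge → L
H: W (go to A, an L position)
I: W (go to A, an L position)
J: W (go to A, an L position)
C: W (go to A, an L position)
B: L (sole option I(W) is W)
G: W (go to B, an L position)
E: W (go to A, an L position)
D: W (go to A, an L position)
F: L (sole option G(W) is W)
The starting position F is L: whatever the player to move does, the opponent receives a W position.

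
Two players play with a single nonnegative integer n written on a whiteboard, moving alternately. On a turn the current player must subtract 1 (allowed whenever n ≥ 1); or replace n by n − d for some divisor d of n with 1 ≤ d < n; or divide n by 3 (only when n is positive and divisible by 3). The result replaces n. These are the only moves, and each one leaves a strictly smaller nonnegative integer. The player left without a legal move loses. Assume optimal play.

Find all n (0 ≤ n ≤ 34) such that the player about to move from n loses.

Compute win/loss labels from the base case upward. A position with no move is L. Any other position is W if it can reach an L in one move, else L.
n=0: no move → L
n=1: →0(L), so W
n=2: →1(W) only, which is W, so L
n=3: →2(L), so W
n=4: →2(L), so W
n=5: →4(W) only, which is W, so L
n=6: →2(L), so W
n=7: →6(W) only, which is W, so L
n=8: →7(L), so W
n=9: →3(W), 6(W), 8(W) — all W, so L
n=10: →5(L), so W
n=11: →10(W) only, which is W, so L
n=12: →9(L), so W
n=13: →12(W) only, which is W, so L
n=14: →7(L), so W
n=15: →5(L), so W
n=16: →8(W), 12(W), 14(W), 15(W) — all W, so L
n=17: →16(L), so W
n=18: →9(L), so W
n=19: →18(W) only, which is W, so L
n=20: →16(L), so W
n=21: →7(L), so W
n=22: →11(L), so W
n=23: →22(W) only, which is W, so L
n=24: →16(L), so W
n=25: →20(W), 24(W) — all W, so L
n=26: →13(L), so W
n=27: →9(L), so W
n=28: →14(W), 21(W), 24(W), 26(W), 27(W) — all W, so L
n=29: →28(L), so W
n=30: →25(L), so W
n=31: →30(W) only, which is W, so L
n=32: →16(L), so W
n=33: →11(L), so W
n=34: →17(W), 32(W), 33(W) — all W, so L
The losing starting values of n are exactly the entries labelled L in this table (14 of them).

0, 2, 5, 7, 9, 11, 13, 16, 19, 23, 25, 28, 31, 34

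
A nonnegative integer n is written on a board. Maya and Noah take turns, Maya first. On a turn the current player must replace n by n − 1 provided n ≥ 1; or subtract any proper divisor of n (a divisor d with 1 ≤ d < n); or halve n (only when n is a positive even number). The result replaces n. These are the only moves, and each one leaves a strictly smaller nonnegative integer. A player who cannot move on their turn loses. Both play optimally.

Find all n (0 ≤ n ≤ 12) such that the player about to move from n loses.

Work bottom-up. With no move the player to move loses. Otherwise the position is W if at least one move leads to an L position for the opponent, and L if every move leads to a W.
n=0: no move → L
n=1: reaches L-position 0 → W
n=2: only reaches 1(W), which is W → L
n=3: reaches L-position 2 → W
n=4: reaches L-position 2 → W
n=5: only reaches 4(W), which is W → L
n=6: reaches L-position 5 → W
n=7: only reaches 6(W), which is W → L
n=8: reaches L-position 7 → W
n=9: only reaches 6(W), 8(W), all W → L
n=10: reaches L-position 5 → W
n=11: only reaches 10(W), which is W → L
n=12: reaches L-position 9 → W
The losing starting values of n are exactly the entries labelled L in this table (6 of them).

0, 2, 5, 7, 9, 11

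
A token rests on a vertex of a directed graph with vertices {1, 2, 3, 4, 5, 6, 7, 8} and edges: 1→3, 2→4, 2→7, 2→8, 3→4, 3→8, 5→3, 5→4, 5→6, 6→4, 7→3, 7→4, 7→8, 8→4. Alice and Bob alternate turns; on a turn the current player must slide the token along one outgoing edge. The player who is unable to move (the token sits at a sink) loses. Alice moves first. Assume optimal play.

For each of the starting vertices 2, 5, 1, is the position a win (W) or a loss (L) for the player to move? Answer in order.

2: W, 5: W, 1: L

Use the standard recursion: the mover loses at a terminal position; elsewhere, the mover wins exactly when some move hands the opponent an L position.
Every edge goes from a vertex to one that appears earlier in the order 4, 8, 3, 6, 7, 2, 5, 1, so processing vertices in that order labels each vertex after all of its successors.
4: no outgoing edge → L
8: →4(L), so W
3: →4(L), so W
6: →4(L), so W
7: →4(L), so W
2: →4(L), so W
5: →4(L), so W
1: →3(W) only, which is W, so L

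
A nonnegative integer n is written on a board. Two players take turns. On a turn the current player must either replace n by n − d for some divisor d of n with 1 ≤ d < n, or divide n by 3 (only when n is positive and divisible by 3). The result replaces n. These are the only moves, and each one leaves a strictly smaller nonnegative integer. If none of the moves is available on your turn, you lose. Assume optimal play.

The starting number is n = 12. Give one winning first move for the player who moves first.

Work bottom-up. With no move the player to move loses. Otherwise the position is W if at least one move leads to an L position for the opponent, and L if every move leads to a W.
n=0: no move → L
n=1: no move → L
n=2: reaches L-position 1 → W
n=3: reaches L-position 1 → W
n=4: only reaches 2(W), 3(W), all W → L
n=5: reaches L-position 4 → W
n=6: reaches L-position 4 → W
n=7: only reaches 6(W), which is W → L
n=8: reaches L-position 4 → W
n=9: only reaches 3(W), 6(W), 8(W), all W → L
n=10: reaches L-position 9 → W
n=11: only reaches 10(W), which is W → L
n=12: reaches L-position 4 → W
From 12, the L positions reachable in one move are: 4, 9, 11. Any move reaching one of these is winning.

Move to 4.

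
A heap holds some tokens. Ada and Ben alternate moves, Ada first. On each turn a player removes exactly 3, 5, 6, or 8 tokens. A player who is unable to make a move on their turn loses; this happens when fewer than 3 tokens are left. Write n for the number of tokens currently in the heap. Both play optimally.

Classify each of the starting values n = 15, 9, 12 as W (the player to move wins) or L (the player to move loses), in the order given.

Work bottom-up. With no move the player to move loses. Otherwise the position is W if at least one move leads to an L position for the opponent, and L if every move leads to a W.
n=0: no move → L
n=1: no move → L
n=2: no move → L
n=3: →0(L), so W
n=4: →1(L), so W
n=5: →2(L), so W
n=6: →1(L), so W
n=7: →2(L), so W
n=8: →2(L), so W
n=9: →1(L), so W
n=10: →2(L), so W
n=11: →8(W), 6(W), 5(W), 3(W) — all W, so L
n=12: →9(W), 7(W), 6(W), 4(W) — all W, so L
n=13: →10(W), 8(W), 7(W), 5(W) — all W, so L
n=14: →11(L), so W
n=15: →12(L), so W

15: W, 9: W, 12: L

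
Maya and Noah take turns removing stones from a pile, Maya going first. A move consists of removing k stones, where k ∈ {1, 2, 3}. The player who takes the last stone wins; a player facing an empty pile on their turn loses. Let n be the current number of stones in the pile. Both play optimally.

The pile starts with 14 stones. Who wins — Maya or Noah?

Maya wins.

Compute win/loss labels from the base case upward. A position with no move is L. Any other position is W if it can reach an L in one move, else L.
n=0: no move → L
n=1: W (go to 0, an L position)
n=2: W (go to 0, an L position)
n=3: W (go to 0, an L position)
n=4: L (options 3(W), 2(W), 1(W) are all W)
n=5: W (go to 4, an L position)
n=6: W (go to 4, an L position)
n=7: W (go to 4, an L position)
n=8: L (options 7(W), 6(W), 5(W) are all W)
n=9: W (go to 8, an L position)
n=10: W (go to 8, an L position)
n=11: W (go to 8, an L position)
n=12: L (options 11(W), 10(W), 9(W) are all W)
n=13: W (go to 12, an L position)
n=14: W (go to 12, an L position)
The starting position 14 is W: Maya should remove 2, leaving 12, handing over an L position.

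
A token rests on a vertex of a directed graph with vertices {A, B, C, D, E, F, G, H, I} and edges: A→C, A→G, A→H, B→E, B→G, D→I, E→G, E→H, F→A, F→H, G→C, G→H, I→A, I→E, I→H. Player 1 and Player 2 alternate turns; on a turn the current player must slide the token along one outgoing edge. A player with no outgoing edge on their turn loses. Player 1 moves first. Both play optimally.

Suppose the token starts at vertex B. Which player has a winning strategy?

Use the standard recursion: the mover loses at a terminal position; elsewhere, the mover wins exactly when some move hands the opponent an L position.
Every edge goes from a vertex to one that appears earlier in the order C, H, G, A, F, E, I, B, D, so processing vertices in that order labels each vertex after all of its successors.
C: no outgoing edge → L
H: no outgoing edge → L
G: →H(L), so W
A: →H(L), so W
F: →H(L), so W
E: →H(L), so W
I: →H(L), so W
B: →E(W), G(W) — all W, so L
D: →I(W) only, which is W, so L
Every move from B reaches a W position, so the mover loses.

Player 2 wins.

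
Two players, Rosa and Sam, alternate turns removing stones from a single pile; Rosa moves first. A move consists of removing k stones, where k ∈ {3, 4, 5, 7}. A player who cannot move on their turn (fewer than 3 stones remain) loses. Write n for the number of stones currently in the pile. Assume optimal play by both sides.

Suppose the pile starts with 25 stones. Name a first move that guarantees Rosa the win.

Remove 3, leaving 22.

Compute win/loss labels from the base case upward. A position with no move is L. Any other position is W if it can reach an L in one move, else L.
n=0: no move → L
n=1: no move → L
n=2: no move → L
n=3: reaches L-position 0 → W
n=4: reaches L-position 1 → W
n=5: reaches L-position 2 → W
n=6: reaches L-position 2 → W
n=7: reaches L-position 2 → W
n=8: reaches L-position 1 → W
n=9: reaches L-position 2 → W
n=10: only reaches 7(W), 6(W), 5(W), 3(W), all W → L
n=11: only reaches 8(W), 7(W), 6(W), 4(W), all W → L
n=12: only reaches 9(W), 8(W), 7(W), 5(W), all W → L
n=13: reaches L-position 10 → W
n=14: reaches L-position 11 → W
n=15: reaches L-position 12 → W
n=16: reaches L-position 12 → W
n=17: reaches L-position 12 → W
n=18: reaches L-position 11 → W
n=19: reaches L-position 12 → W
n=20: only reaches 17(W), 16(W), 15(W), 13(W), all W → L
n=21: only reaches 18(W), 17(W), 16(W), 14(W), all W → L
n=22: only reaches 19(W), 18(W), 17(W), 15(W), all W → L
n=23: reaches L-position 20 → W
n=24: reaches L-position 21 → W
n=25: reaches L-position 22 → W
From 25, the L positions reachable in one move are: 22, 21, 20. Any move reaching one of these is winning.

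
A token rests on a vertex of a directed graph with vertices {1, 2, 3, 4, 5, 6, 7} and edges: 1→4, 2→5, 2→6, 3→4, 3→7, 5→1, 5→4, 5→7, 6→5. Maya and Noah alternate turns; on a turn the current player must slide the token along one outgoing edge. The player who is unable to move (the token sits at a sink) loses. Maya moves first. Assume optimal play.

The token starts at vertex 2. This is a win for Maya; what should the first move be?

Move to 6.

Label each position W (a win for the player to move) or L (a loss). A position with no legal move is L; any other position is W exactly when some move reaches an L, and L when every move reaches a W.
Every edge goes from a vertex to one that appears earlier in the order 4, 7, 1, 5, 3, 6, 2, so processing vertices in that order labels each vertex after all of its successors.
4: no outgoing edge → L
7: no outgoing edge → L
1: reaches L-position 4 → W
5: reaches L-position 7 → W
3: reaches L-position 7 → W
6: only reaches 5(W), which is W → L
2: reaches L-position 6 → W
From 2, the L positions reachable in one move are: 6.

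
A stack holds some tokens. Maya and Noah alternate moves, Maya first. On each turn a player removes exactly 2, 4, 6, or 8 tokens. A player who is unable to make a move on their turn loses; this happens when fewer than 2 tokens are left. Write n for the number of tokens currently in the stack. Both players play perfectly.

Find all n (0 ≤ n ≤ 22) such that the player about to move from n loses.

0, 1, 10, 11, 20, 21

Build the W/L table. Terminal = L. A non-terminal position is W if it has a move to some L; otherwise it is L.
n=0: no move → L
n=1: no move → L
n=2: →0(L), so W
n=3: →1(L), so W
n=4: →0(L), so W
n=5: →1(L), so W
n=6: →0(L), so W
n=7: →1(L), so W
n=8: →0(L), so W
n=9: →1(L), so W
n=10: →8(W), 6(W), 4(W), 2(W) — all W, so L
n=11: →9(W), 7(W), 5(W), 3(W) — all W, so L
n=12: →10(L), so W
n=13: →11(L), so W
n=14: →10(L), so W
n=15: →11(L), so W
n=16: →10(L), so W
n=17: →11(L), so W
n=18: →10(L), so W
n=19: →11(L), so W
n=20: →18(W), 16(W), 14(W), 12(W) — all W, so L
n=21: →19(W), 17(W), 15(W), 13(W) — all W, so L
n=22: →20(L), so W
Reading off the rows marked L gives the requested list; there are 6 such values of n.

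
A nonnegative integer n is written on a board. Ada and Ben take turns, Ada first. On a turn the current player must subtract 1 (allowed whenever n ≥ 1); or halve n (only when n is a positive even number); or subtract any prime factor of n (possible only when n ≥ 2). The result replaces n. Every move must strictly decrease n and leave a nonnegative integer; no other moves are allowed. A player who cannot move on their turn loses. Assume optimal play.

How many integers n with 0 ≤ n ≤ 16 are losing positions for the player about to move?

4

Positions with no move are L. A position that does have a move is losing for the player to move precisely when every available move leads to a winning position for the opponent. Fill in the labels:
n=0: no move → L
n=1: W (go to 0, an L position)
n=2: W (go to 0, an L position)
n=3: W (go to 0, an L position)
n=4: L (options 2(W), 3(W) are all W)
n=5: W (go to 0, an L position)
n=6: W (go to 4, an L position)
n=7: W (go to 0, an L position)
n=8: W (go to 4, an L position)
n=9: L (options 6(W), 8(W) are all W)
n=10: W (go to 9, an L position)
n=11: W (go to 0, an L position)
n=12: W (go to 9, an L position)
n=13: W (go to 0, an L position)
n=14: L (options 7(W), 12(W), 13(W) are all W)
n=15: W (go to 14, an L position)
n=16: W (go to 14, an L position)
L entries with 0 ≤ n ≤ 16: n = 0, 4, 9, 14; that makes 4.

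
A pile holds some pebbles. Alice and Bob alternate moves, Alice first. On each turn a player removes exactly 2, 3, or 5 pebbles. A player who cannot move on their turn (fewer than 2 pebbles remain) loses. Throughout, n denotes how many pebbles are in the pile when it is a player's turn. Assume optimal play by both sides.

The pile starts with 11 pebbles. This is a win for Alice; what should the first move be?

Remove 3, leaving 8.

Build the W/L table. Terminal = L. A non-terminal position is W if it has a move to some L; otherwise it is L.
n=0: no move → L
n=1: no move → L
n=2: →0(L), so W
n=3: →1(L), so W
n=4: →1(L), so W
n=5: →0(L), so W
n=6: →1(L), so W
n=7: →5(W), 4(W), 2(W) — all W, so L
n=8: →6(W), 5(W), 3(W) — all W, so L
n=9: →7(L), so W
n=10: →8(L), so W
n=11: →8(L), so W
From 11, the L positions reachable in one move are: 8.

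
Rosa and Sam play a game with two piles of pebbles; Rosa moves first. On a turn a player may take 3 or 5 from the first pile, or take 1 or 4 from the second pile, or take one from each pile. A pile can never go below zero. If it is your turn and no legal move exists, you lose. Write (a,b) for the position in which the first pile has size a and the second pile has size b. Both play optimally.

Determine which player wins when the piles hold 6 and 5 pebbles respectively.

Positions with no move are L. A position that does have a move is losing for the player to move precisely when every available move leads to a winning position for the opponent. Fill in the labels:
No move ever increases a pile, so every position that can arise here has a ≤ 6 and b ≤ 5; it is enough to label the cells with 0 ≤ a ≤ 6 and 0 ≤ b ≤ 5.
Every move lowers a or b (never raises either), so fill the grid row by row in increasing a, and left to right within a row: each cell's successors are then already labelled.
      b=0  b=1  b=2  b=3  b=4  b=5
a=0:    L    W    L    W    W    L
a=1:    L    W    L    W    W    L
a=2:    L    W    L    W    W    L
a=3:    W    W    W    W    L    W
a=4:    W    L    W    L    W    W
a=5:    W    L    W    L    W    W
a=6:    W    L    W    L    W    W
Cells with no legal move (terminal, hence L): (0,0), (1,0), (2,0).
The remaining L cells, each justified by listing all of its moves:
(0,2): the only move is to (0,1)(W), a W ⇒ L
(0,5): moves to (0,4)(W), (0,1)(W); every one is W ⇒ L
(1,2): moves to (1,1)(W), (0,1)(W); every one is W ⇒ L
(1,5): moves to (1,4)(W), (1,1)(W), (0,4)(W); every one is W ⇒ L
(2,2): moves to (2,1)(W), (1,1)(W); every one is W ⇒ L
(2,5): moves to (2,4)(W), (2,1)(W), (1,4)(W); every one is W ⇒ L
(3,4): moves to (0,4)(W), (3,3)(W), (3,0)(W), (2,3)(W); every one is W ⇒ L
(4,1): moves to (1,1)(W), (4,0)(W), (3,0)(W); every one is W ⇒ L
(4,3): moves to (1,3)(W), (4,2)(W), (3,2)(W); every one is W ⇒ L
(5,1): moves to (2,1)(W), (0,1)(W), (5,0)(W), (4,0)(W); every one is W ⇒ L
(5,3): moves to (2,3)(W), (0,3)(W), (5,2)(W), (4,2)(W); every one is W ⇒ L
(6,1): moves to (3,1)(W), (1,1)(W), (6,0)(W), (5,0)(W); every one is W ⇒ L
(6,3): moves to (3,3)(W), (1,3)(W), (6,2)(W), (5,2)(W); every one is W ⇒ L
Every other cell has at least one move into one of the L cells above, so it is W.
The starting position (6,5) is W: Rosa should move to (1,5), handing over an L position.

Rosa wins.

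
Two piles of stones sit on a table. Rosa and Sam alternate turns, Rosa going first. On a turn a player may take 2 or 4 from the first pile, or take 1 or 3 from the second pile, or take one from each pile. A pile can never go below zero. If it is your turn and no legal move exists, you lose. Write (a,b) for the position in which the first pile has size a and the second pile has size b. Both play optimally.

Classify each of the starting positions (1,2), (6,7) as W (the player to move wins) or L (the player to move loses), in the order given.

(1,2): L, (6,7): W

Classify positions by backward induction: terminal positions (no move available) are L. From any other position, the mover wins iff some move reaches an L.
No move ever increases a pile, so every position that can arise here has a ≤ 6 and b ≤ 7; it is enough to label the cells with 0 ≤ a ≤ 6 and 0 ≤ b ≤ 7.
Every move lowers a or b (never raises either), so fill the grid row by row in increasing a, and left to right within a row: each cell's successors are then already labelled.
      b=0  b=1  b=2  b=3  b=4  b=5  b=6  b=7
a=0:    L    W    L    W    L    W    L    W
a=1:    L    W    L    W    L    W    L    W
a=2:    W    W    W    W    W    W    W    W
a=3:    W    L    W    L    W    L    W    L
a=4:    W    L    W    L    W    L    W    L
a=5:    W    W    W    W    W    W    W    W
a=6:    L    W    L    W    L    W    L    W
Cells with no legal move (terminal, hence L): (0,0), (1,0).
The remaining L cells, each justified by listing all of its moves:
(0,2): only reaches (0,1)(W), which is W → L
(0,4): only reaches (0,3)(W), (0,1)(W), all W → L
(0,6): only reaches (0,5)(W), (0,3)(W), all W → L
(1,2): only reaches (1,1)(W), (0,1)(W), all W → L
(1,4): only reaches (1,3)(W), (1,1)(W), (0,3)(W), all W → L
(1,6): only reaches (1,5)(W), (1,3)(W), (0,5)(W), all W → L
(3,1): only reaches (1,1)(W), (3,0)(W), (2,0)(W), all W → L
(3,3): only reaches (1,3)(W), (3,2)(W), (3,0)(W), (2,2)(W), all W → L
(3,5): only reaches (1,5)(W), (3,4)(W), (3,2)(W), (2,4)(W), all W → L
(3,7): only reaches (1,7)(W), (3,6)(W), (3,4)(W), (2,6)(W), all W → L
(4,1): only reaches (2,1)(W), (0,1)(W), (4,0)(W), (3,0)(W), all W → L
(4,3): only reaches (2,3)(W), (0,3)(W), (4,2)(W), (4,0)(W), (3,2)(W), all W → L
(4,5): only reaches (2,5)(W), (0,5)(W), (4,4)(W), (4,2)(W), (3,4)(W), all W → L
(4,7): only reaches (2,7)(W), (0,7)(W), (4,6)(W), (4,4)(W), (3,6)(W), all W → L
(6,0): only reaches (4,0)(W), (2,0)(W), all W → L
(6,2): only reaches (4,2)(W), (2,2)(W), (6,1)(W), (5,1)(W), all W → L
(6,4): only reaches (4,4)(W), (2,4)(W), (6,3)(W), (6,1)(W), (5,3)(W), all W → L
(6,6): only reaches (4,6)(W), (2,6)(W), (6,5)(W), (6,3)(W), (5,5)(W), all W → L
Every other cell has at least one move into one of the L cells above, so it is W.
(1,2): one of the L cells justified above, so L
(6,7): the move to (4,7) reaches an L cell, so W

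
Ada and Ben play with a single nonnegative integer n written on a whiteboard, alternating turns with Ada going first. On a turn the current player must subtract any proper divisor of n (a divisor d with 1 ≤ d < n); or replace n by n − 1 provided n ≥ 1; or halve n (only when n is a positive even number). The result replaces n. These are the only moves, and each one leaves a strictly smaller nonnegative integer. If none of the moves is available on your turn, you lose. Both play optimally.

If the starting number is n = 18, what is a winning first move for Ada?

Positions with no move are L. A position that does have a move is losing for the player to move precisely when every available move leads to a winning position for the opponent. Fill in the labels:
n=0: no move → L
n=1: can move to 0, which is L ⇒ W
n=2: the only move is to 1(W), a W ⇒ L
n=3: can move to 2, which is L ⇒ W
n=4: can move to 2, which is L ⇒ W
n=5: the only move is to 4(W), a W ⇒ L
n=6: can move to 5, which is L ⇒ W
n=7: the only move is to 6(W), a W ⇒ L
n=8: can move to 7, which is L ⇒ W
n=9: moves to 6(W), 8(W); every one is W ⇒ L
n=10: can move to 5, which is L ⇒ W
n=11: the only move is to 10(W), a W ⇒ L
n=12: can move to 9, which is L ⇒ W
n=13: the only move is to 12(W), a W ⇒ L
n=14: can move to 7, which is L ⇒ W
n=15: moves to 10(W), 12(W), 14(W); every one is W ⇒ L
n=16: can move to 15, which is L ⇒ W
n=17: the only move is to 16(W), a W ⇒ L
n=18: can move to 9, which is L ⇒ W
From 18, the L positions reachable in one move are: 9, 15, 17. Any move reaching one of these is winning.

Move to 9.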